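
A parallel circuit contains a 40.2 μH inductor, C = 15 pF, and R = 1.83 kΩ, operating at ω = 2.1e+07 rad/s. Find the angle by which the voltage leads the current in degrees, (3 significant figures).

57.9°

X_L = ωL = 844 Ω
X_C = 1/(ωC) = 3170 Ω
Parallel: admittances add. Y = 1/R + 1/(jωL) + jωC
Y = (0.000546 − j0.000870) S
|Y| = 0.00103 S → |Z| = 1/|Y| = 974 Ω, ∠Z = −∠Y = 57.9°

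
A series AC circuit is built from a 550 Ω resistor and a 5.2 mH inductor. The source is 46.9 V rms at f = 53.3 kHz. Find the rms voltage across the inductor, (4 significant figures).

ω = 2πf = 334900 rad/s
X_L = ωL = 1741 Ω
Z = 550.0 + j1741 Ω
|Z| = √(550.0² + 1741²) = 1826 Ω
I = V/|Z| = 25.68 mA
V_L = I·|Z_L| = 0.02568 × 1741 = 44.72 V

44.72 V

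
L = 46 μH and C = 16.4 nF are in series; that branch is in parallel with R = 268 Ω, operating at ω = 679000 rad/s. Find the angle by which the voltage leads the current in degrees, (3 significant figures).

X_L = ωL = 31.2 Ω
X_C = 1/(ωC) = 89.8 Ω
Branch 1: Z₁ = R = 268 Ω
Branch 2 (series LC): Z₂ = j(X_L − X_C) = −j58.6 Ω
Parallel: Z = Z₁Z₂/(Z₁+Z₂), |Z| = 57.2 Ω, ∠Z = -77.7°

-77.7°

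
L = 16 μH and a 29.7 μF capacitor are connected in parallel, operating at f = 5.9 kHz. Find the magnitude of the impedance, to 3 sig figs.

1.71 Ω

ω = 2πf = 37070 rad/s
X_L = ωL = 0.593 Ω
X_C = 1/(ωC) = 0.908 Ω
Parallel: admittances add. Y = 1/(jωL) + jωC
Y = (0 − j0.585) S
|Y| = 0.585 S → |Z| = 1/|Y| = 1.71 Ω, ∠Z = −∠Y = 90.0°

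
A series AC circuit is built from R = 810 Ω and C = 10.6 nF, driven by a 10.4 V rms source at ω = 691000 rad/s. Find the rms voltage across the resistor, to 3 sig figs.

10.3 V

X_C = 1/(ωC) = 137 Ω
Z = 810 − j137 Ω
|Z| = √(810² + 137²) = 821 Ω
I = V/|Z| = 12.7 mA
V_R = I·|Z_R| = 0.0127 × 810 = 10.3 V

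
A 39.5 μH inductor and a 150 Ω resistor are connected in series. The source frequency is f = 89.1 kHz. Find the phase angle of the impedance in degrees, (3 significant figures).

8.39°

ω = 2πf = 559800 rad/s
X_L = ωL = 22.1 Ω
Z = 150 + j22.1 Ω
|Z| = √(150² + 22.1²) = 152 Ω
∠Z = arctan(22.1/150) = 8.39°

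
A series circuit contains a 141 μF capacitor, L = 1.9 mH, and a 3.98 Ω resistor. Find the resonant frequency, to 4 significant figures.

ω₀ = 1/√(LC) = 1/√(0.0019 × 0.000141) = 1932 rad/s
f₀ = ω₀/(2π) = 307.5 Hz

307.5 Hz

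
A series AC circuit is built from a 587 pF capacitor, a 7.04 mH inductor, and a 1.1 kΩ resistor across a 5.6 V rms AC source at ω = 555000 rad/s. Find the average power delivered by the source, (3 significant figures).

X_L = ωL = 3910 Ω
X_C = 1/(ωC) = 3070 Ω
Net reactance X = X_L − X_C = 838 Ω
Z = 1100 + j838 Ω
|Z| = √(1100² + 838²) = 1380 Ω
∠Z = arctan(838/1100) = 37.3°
I = V/|Z| = 4.05 mA
P = VI cos φ = 5.6 × 0.00405 × cos(37.3°) = 18.0 mW

18.0 mW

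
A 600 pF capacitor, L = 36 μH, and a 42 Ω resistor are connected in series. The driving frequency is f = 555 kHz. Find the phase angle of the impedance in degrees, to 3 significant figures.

-83.2°

ω = 2πf = 3.487e+06 rad/s
X_L = ωL = 126 Ω
X_C = 1/(ωC) = 478 Ω
Net reactance X = X_L − X_C = -352 Ω
Z = 42.0 − j352 Ω
|Z| = √(42.0² + 352²) = 355 Ω
∠Z = arctan(-352/42.0) = -83.2°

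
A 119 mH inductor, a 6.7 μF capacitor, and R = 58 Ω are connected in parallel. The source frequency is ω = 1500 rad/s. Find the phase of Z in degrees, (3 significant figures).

-14.5°

X_L = ωL = 178 Ω
X_C = 1/(ωC) = 99.5 Ω
Parallel: admittances add. Y = 1/R + 1/(jωL) + jωC
Y = (0.0172 + j0.00445) S
|Y| = 0.0178 S → |Z| = 1/|Y| = 56.2 Ω, ∠Z = −∠Y = -14.5°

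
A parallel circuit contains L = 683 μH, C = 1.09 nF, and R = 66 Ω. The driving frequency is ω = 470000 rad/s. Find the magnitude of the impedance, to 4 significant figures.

65.05 Ω

X_L = ωL = 321.0 Ω
X_C = 1/(ωC) = 1952 Ω
Parallel: admittances add. Y = 1/R + 1/(jωL) + jωC
Y = (0.01515 − j0.002603) S
|Y| = 0.01537 S → |Z| = 1/|Y| = 65.05 Ω, ∠Z = −∠Y = 9.748°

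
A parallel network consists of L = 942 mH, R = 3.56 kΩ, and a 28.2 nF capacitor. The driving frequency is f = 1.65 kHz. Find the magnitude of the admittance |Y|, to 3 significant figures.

339 μS

ω = 2πf = 10370 rad/s
X_L = ωL = 9770 Ω
X_C = 1/(ωC) = 3420 Ω
Parallel: admittances add. Y = 1/R + 1/(jωL) + jωC
Y = (0.000281 + j0.000190) S
|Y| = 0.000339 S → |Z| = 1/|Y| = 2950 Ω, ∠Z = −∠Y = -34.1°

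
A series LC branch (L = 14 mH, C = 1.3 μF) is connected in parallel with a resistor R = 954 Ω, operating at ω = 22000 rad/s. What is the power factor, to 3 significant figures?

X_L = ωL = 308 Ω
X_C = 1/(ωC) = 35.0 Ω
Branch 1: Z₁ = R = 954 Ω
Branch 2 (series LC): Z₂ = j(X_L − X_C) = j273 Ω
Parallel: Z = Z₁Z₂/(Z₁+Z₂), |Z| = 262 Ω, ∠Z = 74.0°
cos φ = cos(74.0°) = 0.275

0.275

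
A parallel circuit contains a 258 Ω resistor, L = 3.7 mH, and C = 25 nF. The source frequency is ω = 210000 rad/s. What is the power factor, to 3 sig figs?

X_L = ωL = 777 Ω
X_C = 1/(ωC) = 190 Ω
Parallel: admittances add. Y = 1/R + 1/(jωL) + jωC
Y = (0.00388 + j0.00396) S
|Y| = 0.00554 S → |Z| = 1/|Y| = 180 Ω, ∠Z = −∠Y = -45.6°
cos φ = cos(-45.6°) = 0.699

0.699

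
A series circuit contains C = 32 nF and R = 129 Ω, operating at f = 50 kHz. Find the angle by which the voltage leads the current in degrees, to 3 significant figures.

ω = 2πf = 314200 rad/s
X_C = 1/(ωC) = 99.5 Ω
Z = 129 − j99.5 Ω
|Z| = √(129² + 99.5²) = 163 Ω
∠Z = arctan(-99.5/129) = -37.6°

-37.6°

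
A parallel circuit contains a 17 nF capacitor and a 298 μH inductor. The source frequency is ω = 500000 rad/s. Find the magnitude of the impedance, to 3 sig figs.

559 Ω

X_L = ωL = 149 Ω
X_C = 1/(ωC) = 118 Ω
Parallel: admittances add. Y = 1/(jωL) + jωC
Y = (0 + j0.00179) S
|Y| = 0.00179 S → |Z| = 1/|Y| = 559 Ω, ∠Z = −∠Y = -90.0°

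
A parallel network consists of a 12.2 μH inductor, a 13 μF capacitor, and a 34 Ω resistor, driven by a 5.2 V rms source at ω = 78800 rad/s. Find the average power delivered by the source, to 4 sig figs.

X_L = ωL = 0.9614 Ω
X_C = 1/(ωC) = 0.9762 Ω
Parallel: admittances add. Y = 1/R + 1/(jωL) + jωC
Y = (0.02941 − j0.01579) S
|Y| = 0.03338 S → |Z| = 1/|Y| = 29.95 Ω, ∠Z = −∠Y = 28.23°
I = V/|Z| = 173.6 mA
P = VI cos φ = 5.2 × 0.1736 × cos(28.23°) = 795.3 mW

795.3 mW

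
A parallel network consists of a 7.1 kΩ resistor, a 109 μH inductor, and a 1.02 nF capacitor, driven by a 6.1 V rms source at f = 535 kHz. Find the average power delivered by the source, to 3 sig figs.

ω = 2πf = 3.362e+06 rad/s
X_L = ωL = 366 Ω
X_C = 1/(ωC) = 292 Ω
Parallel: admittances add. Y = 1/R + 1/(jωL) + jωC
Y = (0.000141 + j0.000700) S
|Y| = 0.000714 S → |Z| = 1/|Y| = 1400 Ω, ∠Z = −∠Y = -78.6°
I = V/|Z| = 4.35 mA
P = VI cos φ = 6.1 × 0.00435 × cos(-78.6°) = 5.24 mW

5.24 mW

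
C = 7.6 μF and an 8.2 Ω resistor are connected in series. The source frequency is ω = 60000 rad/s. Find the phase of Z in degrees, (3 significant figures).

X_C = 1/(ωC) = 2.19 Ω
Z = 8.20 − j2.19 Ω
|Z| = √(8.20² + 2.19²) = 8.49 Ω
∠Z = arctan(-2.19/8.20) = -15.0°

-15.0°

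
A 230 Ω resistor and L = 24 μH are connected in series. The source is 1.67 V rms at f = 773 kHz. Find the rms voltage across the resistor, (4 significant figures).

1.490 V

ω = 2πf = 4.857e+06 rad/s
X_L = ωL = 116.6 Ω
Z = 230.0 + j116.6 Ω
|Z| = √(230.0² + 116.6²) = 257.9 Ω
I = V/|Z| = 6.477 mA
V_R = I·|Z_R| = 0.006477 × 230.0 = 1.490 V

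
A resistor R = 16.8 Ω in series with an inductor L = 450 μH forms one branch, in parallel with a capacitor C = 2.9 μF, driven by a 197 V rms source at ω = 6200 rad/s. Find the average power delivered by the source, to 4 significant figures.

2.248 kW

X_L = ωL = 2.790 Ω
X_C = 1/(ωC) = 55.62 Ω
Branch 1 (R+jX_L): Z₁ = 16.80 + j2.790 Ω, |Z₁| = 17.03 Ω
Branch 2 (−jX_C): Z₂ = −j55.62 Ω
Parallel: Z = Z₁Z₂/(Z₁+Z₂), |Z| = 17.09 Ω, ∠Z = -8.212°
I = V/|Z| = 11.53 A
P = VI cos φ = 197 × 11.53 × cos(-8.212°) = 2.248 kW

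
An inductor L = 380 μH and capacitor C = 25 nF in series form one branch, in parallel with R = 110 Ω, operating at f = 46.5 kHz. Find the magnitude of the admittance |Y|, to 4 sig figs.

ω = 2πf = 292200 rad/s
X_L = ωL = 111.0 Ω
X_C = 1/(ωC) = 136.9 Ω
Branch 1: Z₁ = R = 110.0 Ω
Branch 2 (series LC): Z₂ = j(X_L − X_C) = −j25.88 Ω
Parallel: Z = Z₁Z₂/(Z₁+Z₂), |Z| = 25.20 Ω, ∠Z = -76.76°
|Y| = 1/|Z| = 39.69 mS

39.69 mS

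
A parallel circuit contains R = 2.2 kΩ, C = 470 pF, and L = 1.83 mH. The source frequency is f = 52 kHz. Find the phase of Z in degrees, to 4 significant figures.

ω = 2πf = 326700 rad/s
X_L = ωL = 597.9 Ω
X_C = 1/(ωC) = 6512 Ω
Parallel: admittances add. Y = 1/R + 1/(jωL) + jωC
Y = (0.0004545 − j0.001519) S
|Y| = 0.001585 S → |Z| = 1/|Y| = 630.7 Ω, ∠Z = −∠Y = 73.34°

73.34°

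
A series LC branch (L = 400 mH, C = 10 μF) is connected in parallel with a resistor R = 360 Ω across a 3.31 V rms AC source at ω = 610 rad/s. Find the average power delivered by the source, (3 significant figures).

X_L = ωL = 244 Ω
X_C = 1/(ωC) = 164 Ω
Branch 1: Z₁ = R = 360 Ω
Branch 2 (series LC): Z₂ = j(X_L − X_C) = j80.1 Ω
Parallel: Z = Z₁Z₂/(Z₁+Z₂), |Z| = 78.2 Ω, ∠Z = 77.5°
I = V/|Z| = 42.4 mA
P = VI cos φ = 3.31 × 0.0424 × cos(77.5°) = 30.4 mW

30.4 mW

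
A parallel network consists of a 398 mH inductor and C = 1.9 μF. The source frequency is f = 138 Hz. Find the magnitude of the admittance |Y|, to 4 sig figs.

1.250 mS

ω = 2πf = 867.1 rad/s
X_L = ωL = 345.1 Ω
X_C = 1/(ωC) = 607.0 Ω
Parallel: admittances add. Y = 1/(jωL) + jωC
Y = (0 − j0.001250) S
|Y| = 0.001250 S → |Z| = 1/|Y| = 799.8 Ω, ∠Z = −∠Y = 90.00°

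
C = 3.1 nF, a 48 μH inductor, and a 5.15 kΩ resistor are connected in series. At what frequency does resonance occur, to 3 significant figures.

413 kHz

ω₀ = 1/√(LC) = 1/√(4.8e-05 × 3.1e-09) = 2.592e+06 rad/s
f₀ = ω₀/(2π) = 413 kHz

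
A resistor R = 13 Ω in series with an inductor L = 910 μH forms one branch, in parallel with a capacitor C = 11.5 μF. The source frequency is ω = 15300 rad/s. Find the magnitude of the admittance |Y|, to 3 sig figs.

X_L = ωL = 13.9 Ω
X_C = 1/(ωC) = 5.68 Ω
Branch 1 (R+jX_L): Z₁ = 13.0 + j13.9 Ω, |Z₁| = 19.0 Ω
Branch 2 (−jX_C): Z₂ = −j5.68 Ω
Parallel: Z = Z₁Z₂/(Z₁+Z₂), |Z| = 7.03 Ω, ∠Z = -75.4°
|Y| = 1/|Z| = 142 mS

142 mS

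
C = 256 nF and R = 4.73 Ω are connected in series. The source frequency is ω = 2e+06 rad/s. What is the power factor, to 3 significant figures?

X_C = 1/(ωC) = 1.95 Ω
Z = 4.73 − j1.95 Ω
|Z| = √(4.73² + 1.95²) = 5.12 Ω
∠Z = arctan(-1.95/4.73) = -22.4°
cos φ = cos(-22.4°) = 0.924

0.924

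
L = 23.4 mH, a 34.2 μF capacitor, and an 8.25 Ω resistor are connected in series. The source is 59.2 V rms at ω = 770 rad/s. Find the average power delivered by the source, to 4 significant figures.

X_L = ωL = 18.02 Ω
X_C = 1/(ωC) = 37.97 Ω
Net reactance X = X_L − X_C = -19.96 Ω
Z = 8.250 − j19.96 Ω
|Z| = √(8.250² + 19.96²) = 21.59 Ω
∠Z = arctan(-19.96/8.250) = -67.54°
I = V/|Z| = 2.742 A
P = VI cos φ = 59.2 × 2.742 × cos(-67.54°) = 62.01 W

62.01 W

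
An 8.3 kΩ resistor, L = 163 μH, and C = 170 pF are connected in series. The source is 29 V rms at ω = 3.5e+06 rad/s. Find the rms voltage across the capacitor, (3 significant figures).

5.82 V

X_L = ωL = 570 Ω
X_C = 1/(ωC) = 1680 Ω
Net reactance X = X_L − X_C = -1110 Ω
Z = 8300 − j1110 Ω
|Z| = √(8300² + 1110²) = 8370 Ω
I = V/|Z| = 3.46 mA
V_C = I·|Z_C| = 0.00346 × 1680 = 5.82 V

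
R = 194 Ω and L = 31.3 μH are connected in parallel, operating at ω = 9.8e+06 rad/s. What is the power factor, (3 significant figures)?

X_L = ωL = 307 Ω
Parallel: admittances add. Y = 1/R + 1/(jωL)
Y = (0.00515 − j0.00326) S
|Y| = 0.00610 S → |Z| = 1/|Y| = 164 Ω, ∠Z = −∠Y = 32.3°
cos φ = cos(32.3°) = 0.845

0.845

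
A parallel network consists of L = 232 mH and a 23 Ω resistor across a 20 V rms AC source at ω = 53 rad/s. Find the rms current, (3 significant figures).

X_L = ωL = 12.3 Ω
Parallel: admittances add. Y = 1/R + 1/(jωL)
Y = (0.0435 − j0.0813) S
|Y| = 0.0922 S → |Z| = 1/|Y| = 10.8 Ω, ∠Z = −∠Y = 61.9°
I = V/|Z| = 20/10.8 = 1.84 A

1.84 A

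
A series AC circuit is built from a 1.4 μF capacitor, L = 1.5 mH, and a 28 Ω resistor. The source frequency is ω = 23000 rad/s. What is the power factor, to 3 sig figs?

X_L = ωL = 34.5 Ω
X_C = 1/(ωC) = 31.1 Ω
Net reactance X = X_L − X_C = 3.44 Ω
Z = 28.0 + j3.44 Ω
|Z| = √(28.0² + 3.44²) = 28.2 Ω
∠Z = arctan(3.44/28.0) = 7.01°
cos φ = cos(7.01°) = 0.993

0.993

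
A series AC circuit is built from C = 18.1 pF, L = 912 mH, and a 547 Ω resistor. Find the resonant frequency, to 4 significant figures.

ω₀ = 1/√(LC) = 1/√(0.912 × 1.81e-11) = 246100 rad/s
f₀ = ω₀/(2π) = 39.17 kHz

39.17 kHz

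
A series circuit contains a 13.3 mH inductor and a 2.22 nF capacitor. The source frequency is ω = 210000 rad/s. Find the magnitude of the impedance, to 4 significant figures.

X_L = ωL = 2793 Ω
X_C = 1/(ωC) = 2145 Ω
Net reactance X = X_L − X_C = 648.0 Ω
Z = j648.0 Ω
|Z| = √(0² + 648.0²) = 648.0 Ω

648.0 Ω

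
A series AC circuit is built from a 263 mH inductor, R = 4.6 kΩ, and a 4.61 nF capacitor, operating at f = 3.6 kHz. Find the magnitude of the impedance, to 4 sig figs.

5867 Ω

ω = 2πf = 22620 rad/s
X_L = ωL = 5949 Ω
X_C = 1/(ωC) = 9590 Ω
Net reactance X = X_L − X_C = -3641 Ω
Z = 4600 − j3641 Ω
|Z| = √(4600² + 3641²) = 5867 Ω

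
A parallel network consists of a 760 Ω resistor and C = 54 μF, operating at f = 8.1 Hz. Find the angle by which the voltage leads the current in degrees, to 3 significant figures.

-64.4°

ω = 2πf = 50.89 rad/s
X_C = 1/(ωC) = 364 Ω
Parallel: admittances add. Y = 1/R + jωC
Y = (0.00132 + j0.00275) S
|Y| = 0.00305 S → |Z| = 1/|Y| = 328 Ω, ∠Z = −∠Y = -64.4°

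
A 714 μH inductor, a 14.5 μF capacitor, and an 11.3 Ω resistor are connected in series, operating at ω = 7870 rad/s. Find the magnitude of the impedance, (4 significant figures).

X_L = ωL = 5.619 Ω
X_C = 1/(ωC) = 8.763 Ω
Net reactance X = X_L − X_C = -3.144 Ω
Z = 11.30 − j3.144 Ω
|Z| = √(11.30² + 3.144²) = 11.73 Ω

11.73 Ω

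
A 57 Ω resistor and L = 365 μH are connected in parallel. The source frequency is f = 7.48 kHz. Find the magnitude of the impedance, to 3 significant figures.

ω = 2πf = 47000 rad/s
X_L = ωL = 17.2 Ω
Parallel: admittances add. Y = 1/R + 1/(jωL)
Y = (0.0175 − j0.0583) S
|Y| = 0.0609 S → |Z| = 1/|Y| = 16.4 Ω, ∠Z = −∠Y = 73.3°

16.4 Ω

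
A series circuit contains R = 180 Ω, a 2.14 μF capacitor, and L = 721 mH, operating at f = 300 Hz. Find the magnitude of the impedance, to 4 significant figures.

ω = 2πf = 1885 rad/s
X_L = ωL = 1359 Ω
X_C = 1/(ωC) = 247.9 Ω
Net reactance X = X_L − X_C = 1111 Ω
Z = 180.0 + j1111 Ω
|Z| = √(180.0² + 1111²) = 1126 Ω

1126 Ω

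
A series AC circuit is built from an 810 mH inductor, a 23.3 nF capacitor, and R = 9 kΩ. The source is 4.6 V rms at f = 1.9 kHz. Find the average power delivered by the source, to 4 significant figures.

ω = 2πf = 11940 rad/s
X_L = ωL = 9670 Ω
X_C = 1/(ωC) = 3595 Ω
Net reactance X = X_L − X_C = 6075 Ω
Z = 9000 + j6075 Ω
|Z| = √(9000² + 6075²) = 10860 Ω
∠Z = arctan(6075/9000) = 34.02°
I = V/|Z| = 423.6 μA
P = VI cos φ = 4.6 × 0.0004236 × cos(34.02°) = 1.615 mW

1.615 mW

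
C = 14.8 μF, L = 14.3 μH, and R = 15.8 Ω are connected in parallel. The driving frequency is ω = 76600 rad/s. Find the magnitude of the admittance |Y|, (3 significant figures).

230 mS

X_L = ωL = 1.10 Ω
X_C = 1/(ωC) = 0.882 Ω
Parallel: admittances add. Y = 1/R + 1/(jωL) + jωC
Y = (0.0633 + j0.221) S
|Y| = 0.230 S → |Z| = 1/|Y| = 4.35 Ω, ∠Z = −∠Y = -74.0°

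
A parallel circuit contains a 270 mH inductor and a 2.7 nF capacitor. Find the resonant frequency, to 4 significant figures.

5.895 kHz

ω₀ = 1/√(LC) = 1/√(0.27 × 2.7e-09) = 37040 rad/s
f₀ = ω₀/(2π) = 5.895 kHz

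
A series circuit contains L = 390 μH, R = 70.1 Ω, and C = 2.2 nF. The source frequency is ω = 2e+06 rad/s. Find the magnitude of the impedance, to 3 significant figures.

X_L = ωL = 780 Ω
X_C = 1/(ωC) = 227 Ω
Net reactance X = X_L − X_C = 553 Ω
Z = 70.1 + j553 Ω
|Z| = √(70.1² + 553²) = 557 Ω

557 Ω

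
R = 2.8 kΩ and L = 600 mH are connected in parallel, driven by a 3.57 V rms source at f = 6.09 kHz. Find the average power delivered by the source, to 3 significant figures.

ω = 2πf = 38260 rad/s
X_L = ωL = 23000 Ω
Parallel: admittances add. Y = 1/R + 1/(jωL)
Y = (0.000357 − j4.36e-05) S
|Y| = 0.000360 S → |Z| = 1/|Y| = 2780 Ω, ∠Z = −∠Y = 6.95°
I = V/|Z| = 1.28 mA
P = VI cos φ = 3.57 × 0.00128 × cos(6.95°) = 4.55 mW

4.55 mW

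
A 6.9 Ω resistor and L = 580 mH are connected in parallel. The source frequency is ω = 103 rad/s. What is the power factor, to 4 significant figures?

X_L = ωL = 59.74 Ω
Parallel: admittances add. Y = 1/R + 1/(jωL)
Y = (0.1449 − j0.01674) S
|Y| = 0.1459 S → |Z| = 1/|Y| = 6.854 Ω, ∠Z = −∠Y = 6.588°
cos φ = cos(6.588°) = 0.9934

0.9934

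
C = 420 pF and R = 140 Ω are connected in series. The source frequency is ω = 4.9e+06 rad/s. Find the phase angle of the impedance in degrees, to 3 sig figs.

X_C = 1/(ωC) = 486 Ω
Z = 140 − j486 Ω
|Z| = √(140² + 486²) = 506 Ω
∠Z = arctan(-486/140) = -73.9°

-73.9°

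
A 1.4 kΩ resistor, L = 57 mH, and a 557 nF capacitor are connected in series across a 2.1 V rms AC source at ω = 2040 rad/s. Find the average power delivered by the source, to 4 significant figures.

X_L = ωL = 116.3 Ω
X_C = 1/(ωC) = 880.1 Ω
Net reactance X = X_L − X_C = -763.8 Ω
Z = 1400 − j763.8 Ω
|Z| = √(1400² + 763.8²) = 1595 Ω
∠Z = arctan(-763.8/1400) = -28.62°
I = V/|Z| = 1.317 mA
P = VI cos φ = 2.1 × 0.001317 × cos(-28.62°) = 2.427 mW

2.427 mW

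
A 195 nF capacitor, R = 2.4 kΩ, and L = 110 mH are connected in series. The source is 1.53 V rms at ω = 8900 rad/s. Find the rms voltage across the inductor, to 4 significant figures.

0.6155 V

X_L = ωL = 979.0 Ω
X_C = 1/(ωC) = 576.2 Ω
Net reactance X = X_L − X_C = 402.8 Ω
Z = 2400 + j402.8 Ω
|Z| = √(2400² + 402.8²) = 2434 Ω
I = V/|Z| = 628.7 μA
V_L = I·|Z_L| = 0.0006287 × 979.0 = 0.6155 V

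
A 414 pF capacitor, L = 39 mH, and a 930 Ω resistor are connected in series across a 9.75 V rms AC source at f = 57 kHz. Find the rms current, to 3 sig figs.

1.34 mA

ω = 2πf = 358100 rad/s
X_L = ωL = 14000 Ω
X_C = 1/(ωC) = 6740 Ω
Net reactance X = X_L − X_C = 7220 Ω
Z = 930 + j7220 Ω
|Z| = √(930² + 7220²) = 7280 Ω
I = V/|Z| = 9.75/7280 = 1.34 mA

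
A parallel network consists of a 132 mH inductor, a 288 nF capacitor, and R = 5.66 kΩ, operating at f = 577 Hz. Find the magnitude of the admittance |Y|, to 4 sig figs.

ω = 2πf = 3625 rad/s
X_L = ωL = 478.6 Ω
X_C = 1/(ωC) = 957.7 Ω
Parallel: admittances add. Y = 1/R + 1/(jωL) + jωC
Y = (0.0001767 − j0.001046) S
|Y| = 0.001060 S → |Z| = 1/|Y| = 943.1 Ω, ∠Z = −∠Y = 80.41°

1.060 mS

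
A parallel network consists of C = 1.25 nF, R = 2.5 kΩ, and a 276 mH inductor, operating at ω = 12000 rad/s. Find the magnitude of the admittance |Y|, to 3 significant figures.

X_L = ωL = 3310 Ω
X_C = 1/(ωC) = 66700 Ω
Parallel: admittances add. Y = 1/R + 1/(jωL) + jωC
Y = (0.000400 − j0.000287) S
|Y| = 0.000492 S → |Z| = 1/|Y| = 2030 Ω, ∠Z = −∠Y = 35.7°

492 μS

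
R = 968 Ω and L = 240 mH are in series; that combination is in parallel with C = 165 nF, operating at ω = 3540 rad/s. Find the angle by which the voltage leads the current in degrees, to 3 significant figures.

X_L = ωL = 850 Ω
X_C = 1/(ωC) = 1710 Ω
Branch 1 (R+jX_L): Z₁ = 968 + j850 Ω, |Z₁| = 1290 Ω
Branch 2 (−jX_C): Z₂ = −j1710 Ω
Parallel: Z = Z₁Z₂/(Z₁+Z₂), |Z| = 1700 Ω, ∠Z = -7.03°

-7.03°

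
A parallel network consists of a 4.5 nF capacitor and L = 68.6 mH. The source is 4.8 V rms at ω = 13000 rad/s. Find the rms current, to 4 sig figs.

5.102 mA

X_L = ωL = 891.8 Ω
X_C = 1/(ωC) = 17090 Ω
Parallel: admittances add. Y = 1/(jωL) + jωC
Y = (0 − j0.001063) S
|Y| = 0.001063 S → |Z| = 1/|Y| = 940.9 Ω, ∠Z = −∠Y = 90.00°
I = V/|Z| = 4.8/940.9 = 5.102 mA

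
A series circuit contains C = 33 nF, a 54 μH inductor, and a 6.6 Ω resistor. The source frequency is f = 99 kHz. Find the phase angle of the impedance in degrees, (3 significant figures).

-66.4°

ω = 2πf = 622000 rad/s
X_L = ωL = 33.6 Ω
X_C = 1/(ωC) = 48.7 Ω
Net reactance X = X_L − X_C = -15.1 Ω
Z = 6.60 − j15.1 Ω
|Z| = √(6.60² + 15.1²) = 16.5 Ω
∠Z = arctan(-15.1/6.60) = -66.4°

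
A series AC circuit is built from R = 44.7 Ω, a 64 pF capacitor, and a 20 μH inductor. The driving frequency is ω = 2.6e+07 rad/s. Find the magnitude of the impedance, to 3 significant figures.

92.5 Ω

X_L = ωL = 520 Ω
X_C = 1/(ωC) = 601 Ω
Net reactance X = X_L − X_C = -81.0 Ω
Z = 44.7 − j81.0 Ω
|Z| = √(44.7² + 81.0²) = 92.5 Ω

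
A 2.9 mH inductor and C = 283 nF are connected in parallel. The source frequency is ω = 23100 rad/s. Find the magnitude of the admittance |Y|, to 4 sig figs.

X_L = ωL = 66.99 Ω
X_C = 1/(ωC) = 153.0 Ω
Parallel: admittances add. Y = 1/(jωL) + jωC
Y = (0 − j0.008390) S
|Y| = 0.008390 S → |Z| = 1/|Y| = 119.2 Ω, ∠Z = −∠Y = 90.00°

8.390 mS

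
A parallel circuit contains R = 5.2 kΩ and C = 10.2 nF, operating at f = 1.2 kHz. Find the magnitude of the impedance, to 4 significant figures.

ω = 2πf = 7540 rad/s
X_C = 1/(ωC) = 13000 Ω
Parallel: admittances add. Y = 1/R + jωC
Y = (0.0001923 + j7.691e-05) S
|Y| = 0.0002071 S → |Z| = 1/|Y| = 4828 Ω, ∠Z = −∠Y = -21.80°

4828 Ω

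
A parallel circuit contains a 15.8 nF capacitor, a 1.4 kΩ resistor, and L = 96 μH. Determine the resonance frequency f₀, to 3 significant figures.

129 kHz

ω₀ = 1/√(LC) = 1/√(9.6e-05 × 1.58e-08) = 812000 rad/s
f₀ = ω₀/(2π) = 129 kHz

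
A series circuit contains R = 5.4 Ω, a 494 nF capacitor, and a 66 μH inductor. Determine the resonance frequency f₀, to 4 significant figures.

27.87 kHz

ω₀ = 1/√(LC) = 1/√(6.6e-05 × 4.94e-07) = 175100 rad/s
f₀ = ω₀/(2π) = 27.87 kHz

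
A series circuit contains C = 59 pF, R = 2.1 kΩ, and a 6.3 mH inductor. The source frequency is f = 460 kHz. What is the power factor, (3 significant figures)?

0.168

ω = 2πf = 2.89e+06 rad/s
X_L = ωL = 18200 Ω
X_C = 1/(ωC) = 5860 Ω
Net reactance X = X_L − X_C = 12300 Ω
Z = 2100 + j12300 Ω
|Z| = √(2100² + 12300²) = 12500 Ω
∠Z = arctan(12300/2100) = 80.3°
cos φ = cos(80.3°) = 0.168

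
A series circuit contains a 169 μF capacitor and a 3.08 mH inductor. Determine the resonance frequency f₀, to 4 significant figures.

220.6 Hz

ω₀ = 1/√(LC) = 1/√(0.00308 × 0.000169) = 1386 rad/s
f₀ = ω₀/(2π) = 220.6 Hz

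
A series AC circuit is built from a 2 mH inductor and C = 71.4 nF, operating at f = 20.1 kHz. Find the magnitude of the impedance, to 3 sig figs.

142 Ω

ω = 2πf = 126300 rad/s
X_L = ωL = 253 Ω
X_C = 1/(ωC) = 111 Ω
Net reactance X = X_L − X_C = 142 Ω
Z = j142 Ω
|Z| = √(0² + 142²) = 142 Ω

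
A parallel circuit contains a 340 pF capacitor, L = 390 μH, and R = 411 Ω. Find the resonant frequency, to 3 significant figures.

437 kHz

ω₀ = 1/√(LC) = 1/√(0.00039 × 3.4e-10) = 2.746e+06 rad/s
f₀ = ω₀/(2π) = 437 kHz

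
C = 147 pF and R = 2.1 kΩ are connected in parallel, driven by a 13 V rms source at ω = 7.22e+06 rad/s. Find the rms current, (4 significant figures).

X_C = 1/(ωC) = 942.2 Ω
Parallel: admittances add. Y = 1/R + jωC
Y = (0.0004762 + j0.001061) S
|Y| = 0.001163 S → |Z| = 1/|Y| = 859.6 Ω, ∠Z = −∠Y = -65.84°
I = V/|Z| = 13/859.6 = 15.12 mA

15.12 mA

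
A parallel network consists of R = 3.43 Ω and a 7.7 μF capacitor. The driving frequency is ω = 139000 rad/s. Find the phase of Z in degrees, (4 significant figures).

-74.76°

X_C = 1/(ωC) = 0.9343 Ω
Parallel: admittances add. Y = 1/R + jωC
Y = (0.2915 + j1.070) S
|Y| = 1.109 S → |Z| = 1/|Y| = 0.9015 Ω, ∠Z = −∠Y = -74.76°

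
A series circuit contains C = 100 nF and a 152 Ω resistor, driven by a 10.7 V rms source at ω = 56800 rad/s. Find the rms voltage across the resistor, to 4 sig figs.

X_C = 1/(ωC) = 176.1 Ω
Z = 152.0 − j176.1 Ω
|Z| = √(152.0² + 176.1²) = 232.6 Ω
I = V/|Z| = 46.00 mA
V_R = I·|Z_R| = 0.04600 × 152.0 = 6.992 V

6.992 V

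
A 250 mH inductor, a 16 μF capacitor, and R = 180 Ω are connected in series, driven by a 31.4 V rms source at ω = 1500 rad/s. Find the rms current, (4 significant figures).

82.89 mA

X_L = ωL = 375.0 Ω
X_C = 1/(ωC) = 41.67 Ω
Net reactance X = X_L − X_C = 333.3 Ω
Z = 180.0 + j333.3 Ω
|Z| = √(180.0² + 333.3²) = 378.8 Ω
I = V/|Z| = 31.4/378.8 = 82.89 mA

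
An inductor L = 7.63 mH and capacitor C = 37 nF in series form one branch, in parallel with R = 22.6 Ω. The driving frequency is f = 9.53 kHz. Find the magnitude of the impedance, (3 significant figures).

5.36 Ω

ω = 2πf = 59880 rad/s
X_L = ωL = 457 Ω
X_C = 1/(ωC) = 451 Ω
Branch 1: Z₁ = R = 22.6 Ω
Branch 2 (series LC): Z₂ = j(X_L − X_C) = j5.51 Ω
Parallel: Z = Z₁Z₂/(Z₁+Z₂), |Z| = 5.36 Ω, ∠Z = 76.3°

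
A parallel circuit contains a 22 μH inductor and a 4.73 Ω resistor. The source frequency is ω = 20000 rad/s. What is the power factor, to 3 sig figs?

X_L = ωL = 0.440 Ω
Parallel: admittances add. Y = 1/R + 1/(jωL)
Y = (0.211 − j2.27) S
|Y| = 2.28 S → |Z| = 1/|Y| = 0.438 Ω, ∠Z = −∠Y = 84.7°
cos φ = cos(84.7°) = 0.0926

0.0926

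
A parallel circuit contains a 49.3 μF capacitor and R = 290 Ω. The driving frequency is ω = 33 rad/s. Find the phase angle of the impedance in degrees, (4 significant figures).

-25.26°

X_C = 1/(ωC) = 614.7 Ω
Parallel: admittances add. Y = 1/R + jωC
Y = (0.003448 + j0.001627) S
|Y| = 0.003813 S → |Z| = 1/|Y| = 262.3 Ω, ∠Z = −∠Y = -25.26°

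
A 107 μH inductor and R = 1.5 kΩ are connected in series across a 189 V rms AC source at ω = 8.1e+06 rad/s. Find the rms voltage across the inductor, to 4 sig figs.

X_L = ωL = 866.7 Ω
Z = 1500 + j866.7 Ω
|Z| = √(1500² + 866.7²) = 1732 Ω
I = V/|Z| = 109.1 mA
V_L = I·|Z_L| = 0.1091 × 866.7 = 94.56 V

94.56 V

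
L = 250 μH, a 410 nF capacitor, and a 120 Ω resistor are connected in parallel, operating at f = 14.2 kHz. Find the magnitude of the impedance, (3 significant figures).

ω = 2πf = 89220 rad/s
X_L = ωL = 22.3 Ω
X_C = 1/(ωC) = 27.3 Ω
Parallel: admittances add. Y = 1/R + 1/(jωL) + jωC
Y = (0.00833 − j0.00825) S
|Y| = 0.0117 S → |Z| = 1/|Y| = 85.3 Ω, ∠Z = −∠Y = 44.7°

85.3 Ω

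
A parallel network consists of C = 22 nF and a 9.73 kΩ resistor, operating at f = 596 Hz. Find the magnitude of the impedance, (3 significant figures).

7590 Ω

ω = 2πf = 3745 rad/s
X_C = 1/(ωC) = 12100 Ω
Parallel: admittances add. Y = 1/R + jωC
Y = (0.000103 + j8.24e-05) S
|Y| = 0.000132 S → |Z| = 1/|Y| = 7590 Ω, ∠Z = −∠Y = -38.7°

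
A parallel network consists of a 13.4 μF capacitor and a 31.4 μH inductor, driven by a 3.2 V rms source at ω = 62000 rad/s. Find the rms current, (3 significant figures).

X_L = ωL = 1.95 Ω
X_C = 1/(ωC) = 1.20 Ω
Parallel: admittances add. Y = 1/(jωL) + jωC
Y = (0 + j0.317) S
|Y| = 0.317 S → |Z| = 1/|Y| = 3.15 Ω, ∠Z = −∠Y = -90.0°
I = V/|Z| = 3.2/3.15 = 1.01 A

1.01 A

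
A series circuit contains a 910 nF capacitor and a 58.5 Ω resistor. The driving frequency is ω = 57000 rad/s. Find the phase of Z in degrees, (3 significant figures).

X_C = 1/(ωC) = 19.3 Ω
Z = 58.5 − j19.3 Ω
|Z| = √(58.5² + 19.3²) = 61.6 Ω
∠Z = arctan(-19.3/58.5) = -18.2°

-18.2°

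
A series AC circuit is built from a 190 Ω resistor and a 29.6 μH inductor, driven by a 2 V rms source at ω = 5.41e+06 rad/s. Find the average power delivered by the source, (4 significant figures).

12.31 mW

X_L = ωL = 160.1 Ω
Z = 190.0 + j160.1 Ω
|Z| = √(190.0² + 160.1²) = 248.5 Ω
∠Z = arctan(160.1/190.0) = 40.12°
I = V/|Z| = 8.049 mA
P = VI cos φ = 2 × 0.008049 × cos(40.12°) = 12.31 mW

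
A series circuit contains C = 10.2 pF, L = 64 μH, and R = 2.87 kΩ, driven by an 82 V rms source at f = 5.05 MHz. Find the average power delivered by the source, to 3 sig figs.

2.06 W

ω = 2πf = 3.173e+07 rad/s
X_L = ωL = 2030 Ω
X_C = 1/(ωC) = 3090 Ω
Net reactance X = X_L − X_C = -1060 Ω
Z = 2870 − j1060 Ω
|Z| = √(2870² + 1060²) = 3060 Ω
∠Z = arctan(-1060/2870) = -20.3°
I = V/|Z| = 26.8 mA
P = VI cos φ = 82 × 0.0268 × cos(-20.3°) = 2.06 W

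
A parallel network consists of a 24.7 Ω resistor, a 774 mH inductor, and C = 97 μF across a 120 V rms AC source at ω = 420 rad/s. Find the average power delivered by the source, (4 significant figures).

583.0 W

X_L = ωL = 325.1 Ω
X_C = 1/(ωC) = 24.55 Ω
Parallel: admittances add. Y = 1/R + 1/(jωL) + jωC
Y = (0.04049 + j0.03766) S
|Y| = 0.05530 S → |Z| = 1/|Y| = 18.08 Ω, ∠Z = −∠Y = -42.93°
I = V/|Z| = 6.636 A
P = VI cos φ = 120 × 6.636 × cos(-42.93°) = 583.0 W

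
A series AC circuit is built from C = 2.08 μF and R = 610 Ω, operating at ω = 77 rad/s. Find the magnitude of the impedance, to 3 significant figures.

X_C = 1/(ωC) = 6240 Ω
Z = 610 − j6240 Ω
|Z| = √(610² + 6240²) = 6270 Ω

6270 Ω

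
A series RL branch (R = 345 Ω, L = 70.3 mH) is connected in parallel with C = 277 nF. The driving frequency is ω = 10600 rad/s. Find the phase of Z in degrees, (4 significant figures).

X_L = ωL = 745.2 Ω
X_C = 1/(ωC) = 340.6 Ω
Branch 1 (R+jX_L): Z₁ = 345.0 + j745.2 Ω, |Z₁| = 821.2 Ω
Branch 2 (−jX_C): Z₂ = −j340.6 Ω
Parallel: Z = Z₁Z₂/(Z₁+Z₂), |Z| = 526.0 Ω, ∠Z = -74.39°

-74.39°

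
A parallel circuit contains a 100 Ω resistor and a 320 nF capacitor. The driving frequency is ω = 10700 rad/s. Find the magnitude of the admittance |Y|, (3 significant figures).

10.6 mS

X_C = 1/(ωC) = 292 Ω
Parallel: admittances add. Y = 1/R + jωC
Y = (0.0100 + j0.00342) S
|Y| = 0.0106 S → |Z| = 1/|Y| = 94.6 Ω, ∠Z = −∠Y = -18.9°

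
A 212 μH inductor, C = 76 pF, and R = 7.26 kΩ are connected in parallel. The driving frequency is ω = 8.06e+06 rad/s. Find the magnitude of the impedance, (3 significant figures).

X_L = ωL = 1710 Ω
X_C = 1/(ωC) = 1630 Ω
Parallel: admittances add. Y = 1/R + 1/(jωL) + jωC
Y = (0.000138 + j2.73e-05) S
|Y| = 0.000140 S → |Z| = 1/|Y| = 7120 Ω, ∠Z = −∠Y = -11.2°

7120 Ω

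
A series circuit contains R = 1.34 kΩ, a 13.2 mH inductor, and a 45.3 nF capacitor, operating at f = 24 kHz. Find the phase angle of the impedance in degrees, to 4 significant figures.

54.00°

ω = 2πf = 150800 rad/s
X_L = ωL = 1991 Ω
X_C = 1/(ωC) = 146.4 Ω
Net reactance X = X_L − X_C = 1844 Ω
Z = 1340 + j1844 Ω
|Z| = √(1340² + 1844²) = 2280 Ω
∠Z = arctan(1844/1340) = 54.00°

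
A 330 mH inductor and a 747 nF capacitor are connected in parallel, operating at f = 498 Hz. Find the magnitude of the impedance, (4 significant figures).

ω = 2πf = 3129 rad/s
X_L = ωL = 1033 Ω
X_C = 1/(ωC) = 427.8 Ω
Parallel: admittances add. Y = 1/(jωL) + jωC
Y = (0 + j0.001369) S
|Y| = 0.001369 S → |Z| = 1/|Y| = 730.5 Ω, ∠Z = −∠Y = -90.00°

730.5 Ω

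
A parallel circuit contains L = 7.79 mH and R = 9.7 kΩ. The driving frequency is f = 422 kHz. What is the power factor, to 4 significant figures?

0.9052

ω = 2πf = 2.652e+06 rad/s
X_L = ωL = 20660 Ω
Parallel: admittances add. Y = 1/R + 1/(jωL)
Y = (0.0001031 − j4.841e-05) S
|Y| = 0.0001139 S → |Z| = 1/|Y| = 8780 Ω, ∠Z = −∠Y = 25.16°
cos φ = cos(25.16°) = 0.9052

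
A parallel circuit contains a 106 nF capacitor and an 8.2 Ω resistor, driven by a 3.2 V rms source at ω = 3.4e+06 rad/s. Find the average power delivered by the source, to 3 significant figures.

X_C = 1/(ωC) = 2.77 Ω
Parallel: admittances add. Y = 1/R + jωC
Y = (0.122 + j0.360) S
|Y| = 0.380 S → |Z| = 1/|Y| = 2.63 Ω, ∠Z = −∠Y = -71.3°
I = V/|Z| = 1.22 A
P = VI cos φ = 3.2 × 1.22 × cos(-71.3°) = 1.25 W

1.25 W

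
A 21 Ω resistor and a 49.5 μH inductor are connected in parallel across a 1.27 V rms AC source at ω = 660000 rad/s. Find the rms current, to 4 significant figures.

71.89 mA

X_L = ωL = 32.67 Ω
Parallel: admittances add. Y = 1/R + 1/(jωL)
Y = (0.04762 − j0.03061) S
|Y| = 0.05661 S → |Z| = 1/|Y| = 17.67 Ω, ∠Z = −∠Y = 32.73°
I = V/|Z| = 1.27/17.67 = 71.89 mA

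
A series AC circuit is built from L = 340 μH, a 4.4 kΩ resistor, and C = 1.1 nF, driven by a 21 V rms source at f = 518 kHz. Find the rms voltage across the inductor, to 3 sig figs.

ω = 2πf = 3.255e+06 rad/s
X_L = ωL = 1110 Ω
X_C = 1/(ωC) = 279 Ω
Net reactance X = X_L − X_C = 827 Ω
Z = 4400 + j827 Ω
|Z| = √(4400² + 827²) = 4480 Ω
I = V/|Z| = 4.69 mA
V_L = I·|Z_L| = 0.00469 × 1110 = 5.19 V

5.19 V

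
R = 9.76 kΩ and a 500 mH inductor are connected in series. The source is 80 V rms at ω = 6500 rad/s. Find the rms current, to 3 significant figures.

X_L = ωL = 3250 Ω
Z = 9760 + j3250 Ω
|Z| = √(9760² + 3250²) = 10300 Ω
I = V/|Z| = 80/10300 = 7.78 mA

7.78 mA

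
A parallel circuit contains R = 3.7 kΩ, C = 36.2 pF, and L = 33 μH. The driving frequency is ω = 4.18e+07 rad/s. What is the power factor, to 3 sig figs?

X_L = ωL = 1380 Ω
X_C = 1/(ωC) = 661 Ω
Parallel: admittances add. Y = 1/R + 1/(jωL) + jωC
Y = (0.000270 + j0.000788) S
|Y| = 0.000833 S → |Z| = 1/|Y| = 1200 Ω, ∠Z = −∠Y = -71.1°
cos φ = cos(-71.1°) = 0.324

0.324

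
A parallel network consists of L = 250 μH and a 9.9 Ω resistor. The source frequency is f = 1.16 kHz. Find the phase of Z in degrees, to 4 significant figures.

ω = 2πf = 7288 rad/s
X_L = ωL = 1.822 Ω
Parallel: admittances add. Y = 1/R + 1/(jωL)
Y = (0.1010 − j0.5488) S
|Y| = 0.5580 S → |Z| = 1/|Y| = 1.792 Ω, ∠Z = −∠Y = 79.57°

79.57°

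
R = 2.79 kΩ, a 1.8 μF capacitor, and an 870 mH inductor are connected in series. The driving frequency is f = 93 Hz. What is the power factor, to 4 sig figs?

ω = 2πf = 584.3 rad/s
X_L = ωL = 508.4 Ω
X_C = 1/(ωC) = 950.7 Ω
Net reactance X = X_L − X_C = -442.4 Ω
Z = 2790 − j442.4 Ω
|Z| = √(2790² + 442.4²) = 2825 Ω
∠Z = arctan(-442.4/2790) = -9.010°
cos φ = cos(-9.010°) = 0.9877

0.9877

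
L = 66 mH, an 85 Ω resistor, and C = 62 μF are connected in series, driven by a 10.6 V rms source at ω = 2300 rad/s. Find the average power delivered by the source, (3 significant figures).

339 mW

X_L = ωL = 152 Ω
X_C = 1/(ωC) = 7.01 Ω
Net reactance X = X_L − X_C = 145 Ω
Z = 85.0 + j145 Ω
|Z| = √(85.0² + 145²) = 168 Ω
∠Z = arctan(145/85.0) = 59.6°
I = V/|Z| = 63.1 mA
P = VI cos φ = 10.6 × 0.0631 × cos(59.6°) = 339 mW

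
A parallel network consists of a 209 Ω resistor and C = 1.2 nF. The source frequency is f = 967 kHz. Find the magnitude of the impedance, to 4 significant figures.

114.7 Ω

ω = 2πf = 6.076e+06 rad/s
X_C = 1/(ωC) = 137.2 Ω
Parallel: admittances add. Y = 1/R + jωC
Y = (0.004785 + j0.007291) S
|Y| = 0.008721 S → |Z| = 1/|Y| = 114.7 Ω, ∠Z = −∠Y = -56.73°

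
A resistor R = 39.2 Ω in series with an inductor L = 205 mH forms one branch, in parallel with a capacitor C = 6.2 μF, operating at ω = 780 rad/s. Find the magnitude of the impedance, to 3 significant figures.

557 Ω

X_L = ωL = 160 Ω
X_C = 1/(ωC) = 207 Ω
Branch 1 (R+jX_L): Z₁ = 39.2 + j160 Ω, |Z₁| = 165 Ω
Branch 2 (−jX_C): Z₂ = −j207 Ω
Parallel: Z = Z₁Z₂/(Z₁+Z₂), |Z| = 557 Ω, ∠Z = 36.3°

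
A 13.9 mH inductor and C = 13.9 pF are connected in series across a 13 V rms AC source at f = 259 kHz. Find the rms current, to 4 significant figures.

602.2 μA

ω = 2πf = 1.627e+06 rad/s
X_L = ωL = 22620 Ω
X_C = 1/(ωC) = 44210 Ω
Net reactance X = X_L − X_C = -21590 Ω
Z = − j21590 Ω
|Z| = √(0² + 21590²) = 21590 Ω
I = V/|Z| = 13/21590 = 602.2 μA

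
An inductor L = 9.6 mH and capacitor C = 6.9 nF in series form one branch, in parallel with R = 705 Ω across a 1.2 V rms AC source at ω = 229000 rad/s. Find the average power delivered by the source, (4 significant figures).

X_L = ωL = 2198 Ω
X_C = 1/(ωC) = 632.9 Ω
Branch 1: Z₁ = R = 705.0 Ω
Branch 2 (series LC): Z₂ = j(X_L − X_C) = j1566 Ω
Parallel: Z = Z₁Z₂/(Z₁+Z₂), |Z| = 642.8 Ω, ∠Z = 24.24°
I = V/|Z| = 1.867 mA
P = VI cos φ = 1.2 × 0.001867 × cos(24.24°) = 2.043 mW

2.043 mW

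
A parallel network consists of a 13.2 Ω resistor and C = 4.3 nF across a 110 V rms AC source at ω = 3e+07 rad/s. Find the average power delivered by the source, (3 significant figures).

917 W

X_C = 1/(ωC) = 7.75 Ω
Parallel: admittances add. Y = 1/R + jωC
Y = (0.0758 + j0.129) S
|Y| = 0.150 S → |Z| = 1/|Y| = 6.68 Ω, ∠Z = −∠Y = -59.6°
I = V/|Z| = 16.5 A
P = VI cos φ = 110 × 16.5 × cos(-59.6°) = 917 W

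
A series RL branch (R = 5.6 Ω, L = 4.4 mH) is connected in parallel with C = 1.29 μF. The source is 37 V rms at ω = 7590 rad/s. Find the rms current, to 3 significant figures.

738 mA

X_L = ωL = 33.4 Ω
X_C = 1/(ωC) = 102 Ω
Branch 1 (R+jX_L): Z₁ = 5.60 + j33.4 Ω, |Z₁| = 33.9 Ω
Branch 2 (−jX_C): Z₂ = −j102 Ω
Parallel: Z = Z₁Z₂/(Z₁+Z₂), |Z| = 50.1 Ω, ∠Z = 75.8°
I = V/|Z| = 37/50.1 = 738 mA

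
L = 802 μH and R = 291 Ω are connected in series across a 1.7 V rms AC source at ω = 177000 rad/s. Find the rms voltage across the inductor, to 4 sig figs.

0.7453 V

X_L = ωL = 142.0 Ω
Z = 291.0 + j142.0 Ω
|Z| = √(291.0² + 142.0²) = 323.8 Ω
I = V/|Z| = 5.251 mA
V_L = I·|Z_L| = 0.005251 × 142.0 = 0.7453 V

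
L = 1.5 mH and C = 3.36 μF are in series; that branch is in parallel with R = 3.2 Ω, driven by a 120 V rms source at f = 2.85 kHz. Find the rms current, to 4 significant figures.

39.29 A

ω = 2πf = 17910 rad/s
X_L = ωL = 26.86 Ω
X_C = 1/(ωC) = 16.62 Ω
Branch 1: Z₁ = R = 3.200 Ω
Branch 2 (series LC): Z₂ = j(X_L − X_C) = j10.24 Ω
Parallel: Z = Z₁Z₂/(Z₁+Z₂), |Z| = 3.054 Ω, ∠Z = 17.35°
I = V/|Z| = 120/3.054 = 39.29 A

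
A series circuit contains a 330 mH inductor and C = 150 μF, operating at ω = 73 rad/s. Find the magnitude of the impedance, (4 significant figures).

67.23 Ω

X_L = ωL = 24.09 Ω
X_C = 1/(ωC) = 91.32 Ω
Net reactance X = X_L − X_C = -67.23 Ω
Z = − j67.23 Ω
|Z| = √(0² + 67.23²) = 67.23 Ω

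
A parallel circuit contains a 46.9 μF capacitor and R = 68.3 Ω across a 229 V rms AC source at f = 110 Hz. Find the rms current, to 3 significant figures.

8.15 A

ω = 2πf = 691.2 rad/s
X_C = 1/(ωC) = 30.8 Ω
Parallel: admittances add. Y = 1/R + jωC
Y = (0.0146 + j0.0324) S
|Y| = 0.0356 S → |Z| = 1/|Y| = 28.1 Ω, ∠Z = −∠Y = -65.7°
I = V/|Z| = 229/28.1 = 8.15 A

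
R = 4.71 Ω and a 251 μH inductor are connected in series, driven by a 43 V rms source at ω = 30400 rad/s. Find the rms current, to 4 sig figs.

4.795 A

X_L = ωL = 7.630 Ω
Z = 4.710 + j7.630 Ω
|Z| = √(4.710² + 7.630²) = 8.967 Ω
I = V/|Z| = 43/8.967 = 4.795 A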